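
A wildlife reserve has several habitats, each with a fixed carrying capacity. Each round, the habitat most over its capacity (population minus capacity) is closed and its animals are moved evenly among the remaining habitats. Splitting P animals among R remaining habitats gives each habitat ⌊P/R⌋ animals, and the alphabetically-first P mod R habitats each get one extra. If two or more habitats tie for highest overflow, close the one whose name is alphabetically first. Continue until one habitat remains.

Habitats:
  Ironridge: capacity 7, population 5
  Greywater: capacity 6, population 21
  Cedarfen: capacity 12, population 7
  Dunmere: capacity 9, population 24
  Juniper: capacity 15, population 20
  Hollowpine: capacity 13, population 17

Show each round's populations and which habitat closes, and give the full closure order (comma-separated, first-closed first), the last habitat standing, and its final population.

Round 1: Cedarfen=7 Dunmere=24 Greywater=21 Hollowpine=17 Ironridge=5 Juniper=20 → close Dunmere (overflow 15)
  24÷5 = 4 each, +1 to first 4
Round 2: Cedarfen=12 Greywater=26 Hollowpine=22 Ironridge=10 Juniper=24 → close Greywater (overflow 20)
  26÷4 = 6 each, +1 to first 2
Round 3: Cedarfen=19 Hollowpine=29 Ironridge=16 Juniper=30 → close Hollowpine (overflow 16)
  29÷3 = 9 each, +1 to first 2
Round 4: Cedarfen=29 Ironridge=26 Juniper=39 → close Juniper (overflow 24)
  39÷2 = 19 each, +1 to first 1
Round 5: Cedarfen=49 Ironridge=45 → close Ironridge (overflow 38)
  45÷1 = 45 each, +1 to first 0

Closure order: Dunmere, Greywater, Hollowpine, Juniper, Ironridge
Last habitat: Cedarfen with 94 animals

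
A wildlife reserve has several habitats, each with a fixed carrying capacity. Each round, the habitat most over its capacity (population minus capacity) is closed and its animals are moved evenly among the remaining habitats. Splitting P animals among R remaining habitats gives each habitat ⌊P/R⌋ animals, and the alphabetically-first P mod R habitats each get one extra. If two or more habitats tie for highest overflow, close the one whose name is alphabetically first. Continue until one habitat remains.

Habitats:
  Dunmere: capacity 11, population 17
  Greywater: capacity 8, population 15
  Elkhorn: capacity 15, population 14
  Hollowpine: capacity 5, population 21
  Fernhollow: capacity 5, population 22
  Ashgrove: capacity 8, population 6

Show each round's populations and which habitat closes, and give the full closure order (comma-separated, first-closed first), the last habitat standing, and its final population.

Closure order: Fernhollow, Hollowpine, Dunmere, Greywater, Ashgrove
Last habitat: Elkhorn with 95 animals

Round 1: Ashgrove=6 Dunmere=17 Elkhorn=14 Fernhollow=22 Greywater=15 Hollowpine=21 → close Fernhollow (overflow 17)
  22÷5 = 4 each, +1 to first 2
Round 2: Ashgrove=11 Dunmere=22 Elkhorn=18 Greywater=19 Hollowpine=25 → close Hollowpine (overflow 20)
  25÷4 = 6 each, +1 to first 1
Round 3: Ashgrove=18 Dunmere=28 Elkhorn=24 Greywater=25 → close Dunmere (overflow 17)
  28÷3 = 9 each, +1 to first 1
Round 4: Ashgrove=28 Elkhorn=33 Greywater=34 → close Greywater (overflow 26)
  34÷2 = 17 each, +1 to first 0
Round 5: Ashgrove=45 Elkhorn=50 → close Ashgrove (overflow 37)
  45÷1 = 45 each, +1 to first 0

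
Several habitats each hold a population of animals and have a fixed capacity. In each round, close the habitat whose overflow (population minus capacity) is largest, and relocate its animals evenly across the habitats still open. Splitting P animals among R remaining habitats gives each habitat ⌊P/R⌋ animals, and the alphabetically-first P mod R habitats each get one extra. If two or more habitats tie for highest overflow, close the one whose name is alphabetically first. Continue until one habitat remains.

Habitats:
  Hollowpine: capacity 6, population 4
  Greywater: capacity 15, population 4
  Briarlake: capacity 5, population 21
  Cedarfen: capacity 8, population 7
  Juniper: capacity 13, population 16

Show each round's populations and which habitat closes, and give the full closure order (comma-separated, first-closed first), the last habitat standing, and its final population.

Closure order: Briarlake, Juniper, Cedarfen, Hollowpine
Last habitat: Greywater with 52 animals

Round 1: Briarlake=21 Cedarfen=7 Greywater=4 Hollowpine=4 Juniper=16 → close Briarlake (overflow 16)
  21÷4 = 5 each, +1 to first 1
Round 2: Cedarfen=13 Greywater=9 Hollowpine=9 Juniper=21 → close Juniper (overflow 8)
  21÷3 = 7 each, +1 to first 0
Round 3: Cedarfen=20 Greywater=16 Hollowpine=16 → close Cedarfen (overflow 12)
  20÷2 = 10 each, +1 to first 0
Round 4: Greywater=26 Hollowpine=26 → close Hollowpine (overflow 20)
  26÷1 = 26 each, +1 to first 0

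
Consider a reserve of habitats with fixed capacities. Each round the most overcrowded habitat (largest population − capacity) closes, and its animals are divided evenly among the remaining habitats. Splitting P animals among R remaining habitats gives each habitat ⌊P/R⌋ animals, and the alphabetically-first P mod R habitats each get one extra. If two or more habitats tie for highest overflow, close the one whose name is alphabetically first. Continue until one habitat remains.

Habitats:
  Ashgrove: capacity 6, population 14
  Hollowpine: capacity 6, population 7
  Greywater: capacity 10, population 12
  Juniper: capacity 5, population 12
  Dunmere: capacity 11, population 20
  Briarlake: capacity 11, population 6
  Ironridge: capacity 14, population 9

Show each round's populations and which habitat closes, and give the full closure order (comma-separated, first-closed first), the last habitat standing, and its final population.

Round 1: Ashgrove=14 Briarlake=6 Dunmere=20 Greywater=12 Hollowpine=7 Ironridge=9 Juniper=12 → close Dunmere (overflow 9)
  20÷6 = 3 each, +1 to first 2
Round 2: Ashgrove=18 Briarlake=10 Greywater=15 Hollowpine=10 Ironridge=12 Juniper=15 → close Ashgrove (overflow 12)
  18÷5 = 3 each, +1 to first 3
Round 3: Briarlake=14 Greywater=19 Hollowpine=14 Ironridge=15 Juniper=18 → close Juniper (overflow 13)
  18÷4 = 4 each, +1 to first 2
Round 4: Briarlake=19 Greywater=24 Hollowpine=18 Ironridge=19 → close Greywater (overflow 14)
  24÷3 = 8 each, +1 to first 0
Round 5: Briarlake=27 Hollowpine=26 Ironridge=27 → close Hollowpine (overflow 20)
  26÷2 = 13 each, +1 to first 0
Round 6: Briarlake=40 Ironridge=40 → close Briarlake (overflow 29)
  40÷1 = 40 each, +1 to first 0

Closure order: Dunmere, Ashgrove, Juniper, Greywater, Hollowpine, Briarlake
Last habitat: Ironridge with 80 animals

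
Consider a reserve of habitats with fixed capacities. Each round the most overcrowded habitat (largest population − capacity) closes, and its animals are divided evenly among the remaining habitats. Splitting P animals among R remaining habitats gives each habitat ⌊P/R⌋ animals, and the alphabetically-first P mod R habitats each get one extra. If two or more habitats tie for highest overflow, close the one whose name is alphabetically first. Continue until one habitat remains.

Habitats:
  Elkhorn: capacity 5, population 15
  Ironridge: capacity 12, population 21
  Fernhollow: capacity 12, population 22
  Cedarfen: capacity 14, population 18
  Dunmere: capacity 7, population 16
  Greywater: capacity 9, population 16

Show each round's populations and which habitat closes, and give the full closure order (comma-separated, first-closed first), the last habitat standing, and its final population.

Closure order: Elkhorn, Fernhollow, Dunmere, Ironridge, Greywater
Last habitat: Cedarfen with 108 animals

Round 1: Cedarfen=18 Dunmere=16 Elkhorn=15 Fernhollow=22 Greywater=16 Ironridge=21 → close Elkhorn (overflow 10)
  15÷5 = 3 each, +1 to first 0
Round 2: Cedarfen=21 Dunmere=19 Fernhollow=25 Greywater=19 Ironridge=24 → close Fernhollow (overflow 13)
  25÷4 = 6 each, +1 to first 1
Round 3: Cedarfen=28 Dunmere=25 Greywater=25 Ironridge=30 → close Dunmere (overflow 18)
  25÷3 = 8 each, +1 to first 1
Round 4: Cedarfen=37 Greywater=33 Ironridge=38 → close Ironridge (overflow 26)
  38÷2 = 19 each, +1 to first 0
Round 5: Cedarfen=56 Greywater=52 → close Greywater (overflow 43)
  52÷1 = 52 each, +1 to first 0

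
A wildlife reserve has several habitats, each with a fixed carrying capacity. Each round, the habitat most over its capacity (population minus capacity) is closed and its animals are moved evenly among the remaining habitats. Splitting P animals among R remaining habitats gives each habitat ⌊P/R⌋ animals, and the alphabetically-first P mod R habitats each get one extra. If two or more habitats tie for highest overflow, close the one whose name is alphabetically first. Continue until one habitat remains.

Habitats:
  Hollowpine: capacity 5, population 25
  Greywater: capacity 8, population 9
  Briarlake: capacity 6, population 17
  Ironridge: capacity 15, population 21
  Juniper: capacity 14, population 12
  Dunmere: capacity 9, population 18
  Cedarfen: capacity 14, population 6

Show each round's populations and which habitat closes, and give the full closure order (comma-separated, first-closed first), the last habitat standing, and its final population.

Closure order: Hollowpine, Briarlake, Dunmere, Ironridge, Greywater, Juniper
Last habitat: Cedarfen with 108 animals

Round 1: Briarlake=17 Cedarfen=6 Dunmere=18 Greywater=9 Hollowpine=25 Ironridge=21 Juniper=12 → close Hollowpine (overflow 20)
  25÷6 = 4 each, +1 to first 1
Round 2: Briarlake=22 Cedarfen=10 Dunmere=22 Greywater=13 Ironridge=25 Juniper=16 → close Briarlake (overflow 16)
  22÷5 = 4 each, +1 to first 2
Round 3: Cedarfen=15 Dunmere=27 Greywater=17 Ironridge=29 Juniper=20 → close Dunmere (overflow 18)
  27÷4 = 6 each, +1 to first 3
Round 4: Cedarfen=22 Greywater=24 Ironridge=36 Juniper=26 → close Ironridge (overflow 21)
  36÷3 = 12 each, +1 to first 0
Round 5: Cedarfen=34 Greywater=36 Juniper=38 → close Greywater (overflow 28)
  36÷2 = 18 each, +1 to first 0
Round 6: Cedarfen=52 Juniper=56 → close Juniper (overflow 42)
  56÷1 = 56 each, +1 to first 0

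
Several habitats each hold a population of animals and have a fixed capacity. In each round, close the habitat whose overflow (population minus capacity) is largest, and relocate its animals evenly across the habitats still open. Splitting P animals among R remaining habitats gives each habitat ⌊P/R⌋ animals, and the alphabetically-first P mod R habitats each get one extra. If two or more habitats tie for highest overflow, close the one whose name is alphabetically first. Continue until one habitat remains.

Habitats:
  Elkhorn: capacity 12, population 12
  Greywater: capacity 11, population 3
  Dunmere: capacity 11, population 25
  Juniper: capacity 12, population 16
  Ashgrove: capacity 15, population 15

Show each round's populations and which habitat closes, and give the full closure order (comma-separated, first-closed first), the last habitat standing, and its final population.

Closure order: Dunmere, Juniper, Ashgrove, Elkhorn
Last habitat: Greywater with 71 animals

Round 1: Ashgrove=15 Dunmere=25 Elkhorn=12 Greywater=3 Juniper=16 → close Dunmere (overflow 14)
  25÷4 = 6 each, +1 to first 1
Round 2: Ashgrove=22 Elkhorn=18 Greywater=9 Juniper=22 → close Juniper (overflow 10)
  22÷3 = 7 each, +1 to first 1
Round 3: Ashgrove=30 Elkhorn=25 Greywater=16 → close Ashgrove (overflow 15)
  30÷2 = 15 each, +1 to first 0
Round 4: Elkhorn=40 Greywater=31 → close Elkhorn (overflow 28)
  40÷1 = 40 each, +1 to first 0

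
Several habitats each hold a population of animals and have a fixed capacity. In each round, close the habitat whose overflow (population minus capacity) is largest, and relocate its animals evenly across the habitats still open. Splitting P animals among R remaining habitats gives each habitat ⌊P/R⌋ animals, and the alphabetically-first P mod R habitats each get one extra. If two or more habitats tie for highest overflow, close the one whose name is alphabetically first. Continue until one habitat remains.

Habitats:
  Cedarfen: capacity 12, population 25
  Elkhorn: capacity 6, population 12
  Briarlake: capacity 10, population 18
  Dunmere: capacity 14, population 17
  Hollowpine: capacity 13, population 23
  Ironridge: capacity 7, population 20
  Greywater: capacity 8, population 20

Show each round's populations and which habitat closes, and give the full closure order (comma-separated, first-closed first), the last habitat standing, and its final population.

Round 1: Briarlake=18 Cedarfen=25 Dunmere=17 Elkhorn=12 Greywater=20 Hollowpine=23 Ironridge=20 → close Cedarfen (overflow 13)
  25÷6 = 4 each, +1 to first 1
Round 2: Briarlake=23 Dunmere=21 Elkhorn=16 Greywater=24 Hollowpine=27 Ironridge=24 → close Ironridge (overflow 17)
  24÷5 = 4 each, +1 to first 4
Round 3: Briarlake=28 Dunmere=26 Elkhorn=21 Greywater=29 Hollowpine=31 → close Greywater (overflow 21)
  29÷4 = 7 each, +1 to first 1
Round 4: Briarlake=36 Dunmere=33 Elkhorn=28 Hollowpine=38 → close Briarlake (overflow 26)
  36÷3 = 12 each, +1 to first 0
Round 5: Dunmere=45 Elkhorn=40 Hollowpine=50 → close Hollowpine (overflow 37)
  50÷2 = 25 each, +1 to first 0
Round 6: Dunmere=70 Elkhorn=65 → close Elkhorn (overflow 59)
  65÷1 = 65 each, +1 to first 0

Closure order: Cedarfen, Ironridge, Greywater, Briarlake, Hollowpine, Elkhorn
Last habitat: Dunmere with 135 animals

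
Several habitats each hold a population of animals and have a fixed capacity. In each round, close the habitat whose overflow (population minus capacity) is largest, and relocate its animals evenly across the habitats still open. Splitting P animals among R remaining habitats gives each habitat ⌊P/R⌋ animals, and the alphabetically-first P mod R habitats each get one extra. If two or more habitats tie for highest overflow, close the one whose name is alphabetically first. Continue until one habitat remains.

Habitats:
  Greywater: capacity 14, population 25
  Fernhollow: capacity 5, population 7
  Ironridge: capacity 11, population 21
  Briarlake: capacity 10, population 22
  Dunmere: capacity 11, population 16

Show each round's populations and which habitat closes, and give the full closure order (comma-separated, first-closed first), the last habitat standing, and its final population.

Round 1: Briarlake=22 Dunmere=16 Fernhollow=7 Greywater=25 Ironridge=21 → close Briarlake (overflow 12)
  22÷4 = 5 each, +1 to first 2
Round 2: Dunmere=22 Fernhollow=13 Greywater=30 Ironridge=26 → close Greywater (overflow 16)
  30÷3 = 10 each, +1 to first 0
Round 3: Dunmere=32 Fernhollow=23 Ironridge=36 → close Ironridge (overflow 25)
  36÷2 = 18 each, +1 to first 0
Round 4: Dunmere=50 Fernhollow=41 → close Dunmere (overflow 39)
  50÷1 = 50 each, +1 to first 0

Closure order: Briarlake, Greywater, Ironridge, Dunmere
Last habitat: Fernhollow with 91 animals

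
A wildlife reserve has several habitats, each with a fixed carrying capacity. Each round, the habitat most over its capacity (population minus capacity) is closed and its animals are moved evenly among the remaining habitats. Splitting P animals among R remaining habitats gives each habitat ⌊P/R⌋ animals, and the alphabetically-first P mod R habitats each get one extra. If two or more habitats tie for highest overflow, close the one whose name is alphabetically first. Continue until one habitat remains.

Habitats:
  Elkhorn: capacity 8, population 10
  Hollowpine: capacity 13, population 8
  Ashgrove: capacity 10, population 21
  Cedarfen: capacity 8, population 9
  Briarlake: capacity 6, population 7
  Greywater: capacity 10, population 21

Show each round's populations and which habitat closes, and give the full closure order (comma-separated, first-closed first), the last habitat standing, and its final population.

Round 1: Ashgrove=21 Briarlake=7 Cedarfen=9 Elkhorn=10 Greywater=21 Hollowpine=8 → close Ashgrove (overflow 11)
  21÷5 = 4 each, +1 to first 1
Round 2: Briarlake=12 Cedarfen=13 Elkhorn=14 Greywater=25 Hollowpine=12 → close Greywater (overflow 15)
  25÷4 = 6 each, +1 to first 1
Round 3: Briarlake=19 Cedarfen=19 Elkhorn=20 Hollowpine=18 → close Briarlake (overflow 13)
  19÷3 = 6 each, +1 to first 1
Round 4: Cedarfen=26 Elkhorn=26 Hollowpine=24 → close Cedarfen (overflow 18)
  26÷2 = 13 each, +1 to first 0
Round 5: Elkhorn=39 Hollowpine=37 → close Elkhorn (overflow 31)
  39÷1 = 39 each, +1 to first 0

Closure order: Ashgrove, Greywater, Briarlake, Cedarfen, Elkhorn
Last habitat: Hollowpine with 76 animals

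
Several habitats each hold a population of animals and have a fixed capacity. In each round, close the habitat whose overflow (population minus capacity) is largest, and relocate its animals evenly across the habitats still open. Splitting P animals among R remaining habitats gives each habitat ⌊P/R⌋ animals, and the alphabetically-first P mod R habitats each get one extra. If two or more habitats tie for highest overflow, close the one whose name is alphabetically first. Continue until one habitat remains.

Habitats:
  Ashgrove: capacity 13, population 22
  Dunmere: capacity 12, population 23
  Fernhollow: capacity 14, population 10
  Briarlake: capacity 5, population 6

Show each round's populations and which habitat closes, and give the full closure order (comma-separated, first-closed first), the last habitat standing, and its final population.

Closure order: Dunmere, Ashgrove, Briarlake
Last habitat: Fernhollow with 61 animals

Round 1: Ashgrove=22 Briarlake=6 Dunmere=23 Fernhollow=10 → close Dunmere (overflow 11)
  23÷3 = 7 each, +1 to first 2
Round 2: Ashgrove=30 Briarlake=14 Fernhollow=17 → close Ashgrove (overflow 17)
  30÷2 = 15 each, +1 to first 0
Round 3: Briarlake=29 Fernhollow=32 → close Briarlake (overflow 24)
  29÷1 = 29 each, +1 to first 0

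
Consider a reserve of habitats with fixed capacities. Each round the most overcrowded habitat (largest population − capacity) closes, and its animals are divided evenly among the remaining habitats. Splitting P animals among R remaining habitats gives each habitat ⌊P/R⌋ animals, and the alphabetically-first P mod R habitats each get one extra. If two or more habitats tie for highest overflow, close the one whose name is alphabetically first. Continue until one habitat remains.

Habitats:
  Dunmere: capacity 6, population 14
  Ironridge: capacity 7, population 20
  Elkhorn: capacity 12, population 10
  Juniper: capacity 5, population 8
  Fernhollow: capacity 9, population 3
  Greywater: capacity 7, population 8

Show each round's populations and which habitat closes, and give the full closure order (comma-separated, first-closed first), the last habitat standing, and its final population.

Closure order: Ironridge, Dunmere, Juniper, Greywater, Elkhorn
Last habitat: Fernhollow with 63 animals

Round 1: Dunmere=14 Elkhorn=10 Fernhollow=3 Greywater=8 Ironridge=20 Juniper=8 → close Ironridge (overflow 13)
  20÷5 = 4 each, +1 to first 0
Round 2: Dunmere=18 Elkhorn=14 Fernhollow=7 Greywater=12 Juniper=12 → close Dunmere (overflow 12)
  18÷4 = 4 each, +1 to first 2
Round 3: Elkhorn=19 Fernhollow=12 Greywater=16 Juniper=16 → close Juniper (overflow 11)
  16÷3 = 5 each, +1 to first 1
Round 4: Elkhorn=25 Fernhollow=17 Greywater=21 → close Greywater (overflow 14)
  21÷2 = 10 each, +1 to first 1
Round 5: Elkhorn=36 Fernhollow=27 → close Elkhorn (overflow 24)
  36÷1 = 36 each, +1 to first 0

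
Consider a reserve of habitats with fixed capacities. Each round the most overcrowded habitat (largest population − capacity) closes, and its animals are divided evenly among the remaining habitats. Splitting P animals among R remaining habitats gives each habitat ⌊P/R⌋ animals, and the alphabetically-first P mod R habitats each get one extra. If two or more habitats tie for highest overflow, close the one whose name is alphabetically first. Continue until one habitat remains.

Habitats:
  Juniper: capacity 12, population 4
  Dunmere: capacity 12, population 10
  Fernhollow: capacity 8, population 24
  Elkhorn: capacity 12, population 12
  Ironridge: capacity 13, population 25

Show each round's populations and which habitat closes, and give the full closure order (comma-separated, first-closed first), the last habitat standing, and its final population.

Round 1: Dunmere=10 Elkhorn=12 Fernhollow=24 Ironridge=25 Juniper=4 → close Fernhollow (overflow 16)
  24÷4 = 6 each, +1 to first 0
Round 2: Dunmere=16 Elkhorn=18 Ironridge=31 Juniper=10 → close Ironridge (overflow 18)
  31÷3 = 10 each, +1 to first 1
Round 3: Dunmere=27 Elkhorn=28 Juniper=20 → close Elkhorn (overflow 16)
  28÷2 = 14 each, +1 to first 0
Round 4: Dunmere=41 Juniper=34 → close Dunmere (overflow 29)
  41÷1 = 41 each, +1 to first 0

Closure order: Fernhollow, Ironridge, Elkhorn, Dunmere
Last habitat: Juniper with 75 animals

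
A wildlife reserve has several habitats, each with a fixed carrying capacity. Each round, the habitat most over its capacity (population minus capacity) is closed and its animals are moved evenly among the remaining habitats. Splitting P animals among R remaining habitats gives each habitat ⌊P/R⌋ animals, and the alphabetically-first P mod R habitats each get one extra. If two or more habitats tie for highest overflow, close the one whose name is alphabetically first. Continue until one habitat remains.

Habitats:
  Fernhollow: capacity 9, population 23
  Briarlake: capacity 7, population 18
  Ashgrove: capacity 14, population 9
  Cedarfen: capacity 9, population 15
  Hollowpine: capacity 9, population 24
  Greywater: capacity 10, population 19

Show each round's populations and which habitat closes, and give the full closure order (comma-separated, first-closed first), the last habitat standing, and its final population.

Closure order: Hollowpine, Fernhollow, Briarlake, Greywater, Cedarfen
Last habitat: Ashgrove with 108 animals

Round 1: Ashgrove=9 Briarlake=18 Cedarfen=15 Fernhollow=23 Greywater=19 Hollowpine=24 → close Hollowpine (overflow 15)
  24÷5 = 4 each, +1 to first 4
Round 2: Ashgrove=14 Briarlake=23 Cedarfen=20 Fernhollow=28 Greywater=23 → close Fernhollow (overflow 19)
  28÷4 = 7 each, +1 to first 0
Round 3: Ashgrove=21 Briarlake=30 Cedarfen=27 Greywater=30 → close Briarlake (overflow 23)
  30÷3 = 10 each, +1 to first 0
Round 4: Ashgrove=31 Cedarfen=37 Greywater=40 → close Greywater (overflow 30)
  40÷2 = 20 each, +1 to first 0
Round 5: Ashgrove=51 Cedarfen=57 → close Cedarfen (overflow 48)
  57÷1 = 57 each, +1 to first 0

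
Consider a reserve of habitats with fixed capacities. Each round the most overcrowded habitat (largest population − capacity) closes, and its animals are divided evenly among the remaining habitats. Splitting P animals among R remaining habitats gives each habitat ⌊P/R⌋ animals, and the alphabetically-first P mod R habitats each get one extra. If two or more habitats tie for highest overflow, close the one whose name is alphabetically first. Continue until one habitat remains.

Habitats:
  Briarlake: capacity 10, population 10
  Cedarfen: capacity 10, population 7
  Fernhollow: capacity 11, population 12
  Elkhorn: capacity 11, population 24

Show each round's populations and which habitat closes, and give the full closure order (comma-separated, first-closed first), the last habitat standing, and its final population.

Round 1: Briarlake=10 Cedarfen=7 Elkhorn=24 Fernhollow=12 → close Elkhorn (overflow 13)
  24÷3 = 8 each, +1 to first 0
Round 2: Briarlake=18 Cedarfen=15 Fernhollow=20 → close Fernhollow (overflow 9)
  20÷2 = 10 each, +1 to first 0
Round 3: Briarlake=28 Cedarfen=25 → close Briarlake (overflow 18)
  28÷1 = 28 each, +1 to first 0

Closure order: Elkhorn, Fernhollow, Briarlake
Last habitat: Cedarfen with 53 animals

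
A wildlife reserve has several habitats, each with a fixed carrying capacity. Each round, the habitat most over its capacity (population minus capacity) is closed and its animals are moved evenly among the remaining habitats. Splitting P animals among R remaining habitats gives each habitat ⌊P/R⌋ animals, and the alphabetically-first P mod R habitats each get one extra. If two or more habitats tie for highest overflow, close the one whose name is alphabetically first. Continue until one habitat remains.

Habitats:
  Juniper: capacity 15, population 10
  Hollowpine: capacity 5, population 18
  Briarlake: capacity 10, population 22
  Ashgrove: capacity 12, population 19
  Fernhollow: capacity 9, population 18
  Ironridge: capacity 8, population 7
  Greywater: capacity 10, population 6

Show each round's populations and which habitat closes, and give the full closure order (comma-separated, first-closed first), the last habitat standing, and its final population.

Closure order: Hollowpine, Briarlake, Fernhollow, Ashgrove, Ironridge, Greywater
Last habitat: Juniper with 100 animals

Round 1: Ashgrove=19 Briarlake=22 Fernhollow=18 Greywater=6 Hollowpine=18 Ironridge=7 Juniper=10 → close Hollowpine (overflow 13)
  18÷6 = 3 each, +1 to first 0
Round 2: Ashgrove=22 Briarlake=25 Fernhollow=21 Greywater=9 Ironridge=10 Juniper=13 → close Briarlake (overflow 15)
  25÷5 = 5 each, +1 to first 0
Round 3: Ashgrove=27 Fernhollow=26 Greywater=14 Ironridge=15 Juniper=18 → close Fernhollow (overflow 17)
  26÷4 = 6 each, +1 to first 2
Round 4: Ashgrove=34 Greywater=21 Ironridge=21 Juniper=24 → close Ashgrove (overflow 22)
  34÷3 = 11 each, +1 to first 1
Round 5: Greywater=33 Ironridge=32 Juniper=35 → close Ironridge (overflow 24)
  32÷2 = 16 each, +1 to first 0
Round 6: Greywater=49 Juniper=51 → close Greywater (overflow 39)
  49÷1 = 49 each, +1 to first 0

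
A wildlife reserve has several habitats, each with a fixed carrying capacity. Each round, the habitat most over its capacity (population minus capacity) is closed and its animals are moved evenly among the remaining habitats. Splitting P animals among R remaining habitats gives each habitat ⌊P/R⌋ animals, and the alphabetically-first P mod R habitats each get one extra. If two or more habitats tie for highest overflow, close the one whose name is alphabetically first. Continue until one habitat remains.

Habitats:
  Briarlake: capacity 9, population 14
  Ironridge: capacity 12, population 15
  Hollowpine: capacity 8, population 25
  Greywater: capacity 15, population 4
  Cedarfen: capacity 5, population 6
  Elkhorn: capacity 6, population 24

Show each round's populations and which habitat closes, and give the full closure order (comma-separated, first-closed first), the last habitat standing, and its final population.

Closure order: Elkhorn, Hollowpine, Briarlake, Cedarfen, Ironridge
Last habitat: Greywater with 88 animals

Round 1: Briarlake=14 Cedarfen=6 Elkhorn=24 Greywater=4 Hollowpine=25 Ironridge=15 → close Elkhorn (overflow 18)
  24÷5 = 4 each, +1 to first 4
Round 2: Briarlake=19 Cedarfen=11 Greywater=9 Hollowpine=30 Ironridge=19 → close Hollowpine (overflow 22)
  30÷4 = 7 each, +1 to first 2
Round 3: Briarlake=27 Cedarfen=19 Greywater=16 Ironridge=26 → close Briarlake (overflow 18)
  27÷3 = 9 each, +1 to first 0
Round 4: Cedarfen=28 Greywater=25 Ironridge=35 → close Cedarfen (overflow 23)
  28÷2 = 14 each, +1 to first 0
Round 5: Greywater=39 Ironridge=49 → close Ironridge (overflow 37)
  49÷1 = 49 each, +1 to first 0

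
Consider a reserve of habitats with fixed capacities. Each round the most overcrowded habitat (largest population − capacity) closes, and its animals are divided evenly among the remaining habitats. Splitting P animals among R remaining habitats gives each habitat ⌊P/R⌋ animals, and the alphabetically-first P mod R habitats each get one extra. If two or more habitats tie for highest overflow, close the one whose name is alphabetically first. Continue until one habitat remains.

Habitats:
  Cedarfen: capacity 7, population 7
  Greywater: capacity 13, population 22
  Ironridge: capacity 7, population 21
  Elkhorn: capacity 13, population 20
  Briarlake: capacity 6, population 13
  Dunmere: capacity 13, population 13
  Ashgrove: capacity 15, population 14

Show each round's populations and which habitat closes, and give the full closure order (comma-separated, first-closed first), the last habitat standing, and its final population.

Round 1: Ashgrove=14 Briarlake=13 Cedarfen=7 Dunmere=13 Elkhorn=20 Greywater=22 Ironridge=21 → close Ironridge (overflow 14)
  21÷6 = 3 each, +1 to first 3
Round 2: Ashgrove=18 Briarlake=17 Cedarfen=11 Dunmere=16 Elkhorn=23 Greywater=25 → close Greywater (overflow 12)
  25÷5 = 5 each, +1 to first 0
Round 3: Ashgrove=23 Briarlake=22 Cedarfen=16 Dunmere=21 Elkhorn=28 → close Briarlake (overflow 16)
  22÷4 = 5 each, +1 to first 2
Round 4: Ashgrove=29 Cedarfen=22 Dunmere=26 Elkhorn=33 → close Elkhorn (overflow 20)
  33÷3 = 11 each, +1 to first 0
Round 5: Ashgrove=40 Cedarfen=33 Dunmere=37 → close Cedarfen (overflow 26)
  33÷2 = 16 each, +1 to first 1
Round 6: Ashgrove=57 Dunmere=53 → close Ashgrove (overflow 42)
  57÷1 = 57 each, +1 to first 0

Closure order: Ironridge, Greywater, Briarlake, Elkhorn, Cedarfen, Ashgrove
Last habitat: Dunmere with 110 animals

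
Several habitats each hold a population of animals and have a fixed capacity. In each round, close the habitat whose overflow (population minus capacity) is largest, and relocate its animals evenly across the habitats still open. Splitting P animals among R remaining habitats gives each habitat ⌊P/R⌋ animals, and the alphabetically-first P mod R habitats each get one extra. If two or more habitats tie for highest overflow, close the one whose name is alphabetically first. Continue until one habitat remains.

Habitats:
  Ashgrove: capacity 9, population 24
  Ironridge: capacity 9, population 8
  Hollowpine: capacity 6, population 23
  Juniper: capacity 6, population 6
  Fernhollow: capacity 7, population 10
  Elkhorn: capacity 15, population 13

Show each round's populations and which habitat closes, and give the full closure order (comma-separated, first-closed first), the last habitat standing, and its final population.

Round 1: Ashgrove=24 Elkhorn=13 Fernhollow=10 Hollowpine=23 Ironridge=8 Juniper=6 → close Hollowpine (overflow 17)
  23÷5 = 4 each, +1 to first 3
Round 2: Ashgrove=29 Elkhorn=18 Fernhollow=15 Ironridge=12 Juniper=10 → close Ashgrove (overflow 20)
  29÷4 = 7 each, +1 to first 1
Round 3: Elkhorn=26 Fernhollow=22 Ironridge=19 Juniper=17 → close Fernhollow (overflow 15)
  22÷3 = 7 each, +1 to first 1
Round 4: Elkhorn=34 Ironridge=26 Juniper=24 → close Elkhorn (overflow 19)
  34÷2 = 17 each, +1 to first 0
Round 5: Ironridge=43 Juniper=41 → close Juniper (overflow 35)
  41÷1 = 41 each, +1 to first 0

Closure order: Hollowpine, Ashgrove, Fernhollow, Elkhorn, Juniper
Last habitat: Ironridge with 84 animals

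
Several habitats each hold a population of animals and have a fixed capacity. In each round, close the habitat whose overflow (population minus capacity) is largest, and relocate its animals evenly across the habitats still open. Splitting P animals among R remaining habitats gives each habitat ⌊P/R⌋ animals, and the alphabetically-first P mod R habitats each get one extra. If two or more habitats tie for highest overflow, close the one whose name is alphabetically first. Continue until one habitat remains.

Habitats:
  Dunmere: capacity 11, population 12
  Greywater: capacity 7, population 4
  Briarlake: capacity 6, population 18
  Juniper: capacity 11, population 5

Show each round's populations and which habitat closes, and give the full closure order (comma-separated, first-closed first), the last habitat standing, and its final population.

Closure order: Briarlake, Dunmere, Greywater
Last habitat: Juniper with 39 animals

Round 1: Briarlake=18 Dunmere=12 Greywater=4 Juniper=5 → close Briarlake (overflow 12)
  18÷3 = 6 each, +1 to first 0
Round 2: Dunmere=18 Greywater=10 Juniper=11 → close Dunmere (overflow 7)
  18÷2 = 9 each, +1 to first 0
Round 3: Greywater=19 Juniper=20 → close Greywater (overflow 12)
  19÷1 = 19 each, +1 to first 0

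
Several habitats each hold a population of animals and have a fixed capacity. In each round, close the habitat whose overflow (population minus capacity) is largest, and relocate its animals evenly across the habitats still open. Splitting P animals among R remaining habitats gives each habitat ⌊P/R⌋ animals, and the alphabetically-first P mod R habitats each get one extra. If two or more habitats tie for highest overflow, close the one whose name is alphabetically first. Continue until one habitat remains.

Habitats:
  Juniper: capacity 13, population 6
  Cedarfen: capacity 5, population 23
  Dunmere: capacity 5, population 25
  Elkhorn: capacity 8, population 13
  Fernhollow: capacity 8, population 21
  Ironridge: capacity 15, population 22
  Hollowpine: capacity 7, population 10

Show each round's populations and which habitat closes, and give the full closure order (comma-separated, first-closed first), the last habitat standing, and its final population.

Round 1: Cedarfen=23 Dunmere=25 Elkhorn=13 Fernhollow=21 Hollowpine=10 Ironridge=22 Juniper=6 → close Dunmere (overflow 20)
  25÷6 = 4 each, +1 to first 1
Round 2: Cedarfen=28 Elkhorn=17 Fernhollow=25 Hollowpine=14 Ironridge=26 Juniper=10 → close Cedarfen (overflow 23)
  28÷5 = 5 each, +1 to first 3
Round 3: Elkhorn=23 Fernhollow=31 Hollowpine=20 Ironridge=31 Juniper=15 → close Fernhollow (overflow 23)
  31÷4 = 7 each, +1 to first 3
Round 4: Elkhorn=31 Hollowpine=28 Ironridge=39 Juniper=22 → close Ironridge (overflow 24)
  39÷3 = 13 each, +1 to first 0
Round 5: Elkhorn=44 Hollowpine=41 Juniper=35 → close Elkhorn (overflow 36)
  44÷2 = 22 each, +1 to first 0
Round 6: Hollowpine=63 Juniper=57 → close Hollowpine (overflow 56)
  63÷1 = 63 each, +1 to first 0

Closure order: Dunmere, Cedarfen, Fernhollow, Ironridge, Elkhorn, Hollowpine
Last habitat: Juniper with 120 animals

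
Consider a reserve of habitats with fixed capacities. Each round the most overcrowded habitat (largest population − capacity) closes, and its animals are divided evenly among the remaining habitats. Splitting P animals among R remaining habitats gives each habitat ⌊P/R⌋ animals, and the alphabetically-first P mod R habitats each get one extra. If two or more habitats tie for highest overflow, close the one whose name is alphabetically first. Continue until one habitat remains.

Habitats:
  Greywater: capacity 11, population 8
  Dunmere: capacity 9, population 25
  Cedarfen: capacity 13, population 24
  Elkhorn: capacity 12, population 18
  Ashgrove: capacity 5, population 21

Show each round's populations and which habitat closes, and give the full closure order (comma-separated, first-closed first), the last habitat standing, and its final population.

Closure order: Ashgrove, Dunmere, Cedarfen, Elkhorn
Last habitat: Greywater with 96 animals

Round 1: Ashgrove=21 Cedarfen=24 Dunmere=25 Elkhorn=18 Greywater=8 → close Ashgrove (overflow 16)
  21÷4 = 5 each, +1 to first 1
Round 2: Cedarfen=30 Dunmere=30 Elkhorn=23 Greywater=13 → close Dunmere (overflow 21)
  30÷3 = 10 each, +1 to first 0
Round 3: Cedarfen=40 Elkhorn=33 Greywater=23 → close Cedarfen (overflow 27)
  40÷2 = 20 each, +1 to first 0
Round 4: Elkhorn=53 Greywater=43 → close Elkhorn (overflow 41)
  53÷1 = 53 each, +1 to first 0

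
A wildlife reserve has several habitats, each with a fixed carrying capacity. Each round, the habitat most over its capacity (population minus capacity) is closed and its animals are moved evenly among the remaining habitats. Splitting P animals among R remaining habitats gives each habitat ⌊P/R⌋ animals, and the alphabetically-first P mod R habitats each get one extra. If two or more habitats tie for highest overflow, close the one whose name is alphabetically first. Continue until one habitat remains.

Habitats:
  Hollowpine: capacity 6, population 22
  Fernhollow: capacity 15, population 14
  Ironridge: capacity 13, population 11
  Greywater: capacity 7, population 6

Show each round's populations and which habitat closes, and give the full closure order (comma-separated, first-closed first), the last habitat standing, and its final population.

Closure order: Hollowpine, Fernhollow, Greywater
Last habitat: Ironridge with 53 animals

Round 1: Fernhollow=14 Greywater=6 Hollowpine=22 Ironridge=11 → close Hollowpine (overflow 16)
  22÷3 = 7 each, +1 to first 1
Round 2: Fernhollow=22 Greywater=13 Ironridge=18 → close Fernhollow (overflow 7)
  22÷2 = 11 each, +1 to first 0
Round 3: Greywater=24 Ironridge=29 → close Greywater (overflow 17)
  24÷1 = 24 each, +1 to first 0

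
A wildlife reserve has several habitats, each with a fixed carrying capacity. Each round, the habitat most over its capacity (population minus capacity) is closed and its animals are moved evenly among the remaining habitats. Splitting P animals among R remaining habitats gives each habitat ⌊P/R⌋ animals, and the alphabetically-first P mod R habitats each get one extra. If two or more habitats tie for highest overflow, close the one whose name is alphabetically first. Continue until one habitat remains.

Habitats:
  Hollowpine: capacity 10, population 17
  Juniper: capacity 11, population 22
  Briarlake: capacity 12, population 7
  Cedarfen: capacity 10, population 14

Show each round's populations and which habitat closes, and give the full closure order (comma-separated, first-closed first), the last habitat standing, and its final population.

Closure order: Juniper, Hollowpine, Cedarfen
Last habitat: Briarlake with 60 animals

Round 1: Briarlake=7 Cedarfen=14 Hollowpine=17 Juniper=22 → close Juniper (overflow 11)
  22÷3 = 7 each, +1 to first 1
Round 2: Briarlake=15 Cedarfen=21 Hollowpine=24 → close Hollowpine (overflow 14)
  24÷2 = 12 each, +1 to first 0
Round 3: Briarlake=27 Cedarfen=33 → close Cedarfen (overflow 23)
  33÷1 = 33 each, +1 to first 0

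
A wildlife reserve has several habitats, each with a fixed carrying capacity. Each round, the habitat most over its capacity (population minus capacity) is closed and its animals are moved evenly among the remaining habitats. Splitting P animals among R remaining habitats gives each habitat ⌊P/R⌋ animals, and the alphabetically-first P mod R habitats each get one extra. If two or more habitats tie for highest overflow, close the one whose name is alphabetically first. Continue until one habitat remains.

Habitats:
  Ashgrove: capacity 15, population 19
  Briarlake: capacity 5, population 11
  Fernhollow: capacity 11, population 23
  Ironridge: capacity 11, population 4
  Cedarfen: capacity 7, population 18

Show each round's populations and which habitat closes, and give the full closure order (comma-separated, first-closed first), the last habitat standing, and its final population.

Round 1: Ashgrove=19 Briarlake=11 Cedarfen=18 Fernhollow=23 Ironridge=4 → close Fernhollow (overflow 12)
  23÷4 = 5 each, +1 to first 3
Round 2: Ashgrove=25 Briarlake=17 Cedarfen=24 Ironridge=9 → close Cedarfen (overflow 17)
  24÷3 = 8 each, +1 to first 0
Round 3: Ashgrove=33 Briarlake=25 Ironridge=17 → close Briarlake (overflow 20)
  25÷2 = 12 each, +1 to first 1
Round 4: Ashgrove=46 Ironridge=29 → close Ashgrove (overflow 31)
  46÷1 = 46 each, +1 to first 0

Closure order: Fernhollow, Cedarfen, Briarlake, Ashgrove
Last habitat: Ironridge with 75 animals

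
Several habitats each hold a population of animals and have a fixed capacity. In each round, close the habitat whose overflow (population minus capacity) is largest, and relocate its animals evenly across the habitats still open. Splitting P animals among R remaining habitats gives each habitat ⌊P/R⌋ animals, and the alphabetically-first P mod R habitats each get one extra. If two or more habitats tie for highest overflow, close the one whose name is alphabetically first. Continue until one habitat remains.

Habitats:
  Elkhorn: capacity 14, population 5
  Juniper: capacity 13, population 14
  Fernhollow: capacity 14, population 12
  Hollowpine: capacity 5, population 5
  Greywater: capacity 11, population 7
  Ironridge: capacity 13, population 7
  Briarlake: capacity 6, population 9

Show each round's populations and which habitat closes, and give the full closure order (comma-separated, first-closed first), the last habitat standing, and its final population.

Round 1: Briarlake=9 Elkhorn=5 Fernhollow=12 Greywater=7 Hollowpine=5 Ironridge=7 Juniper=14 → close Briarlake (overflow 3)
  9÷6 = 1 each, +1 to first 3
Round 2: Elkhorn=7 Fernhollow=14 Greywater=9 Hollowpine=6 Ironridge=8 Juniper=15 → close Juniper (overflow 2)
  15÷5 = 3 each, +1 to first 0
Round 3: Elkhorn=10 Fernhollow=17 Greywater=12 Hollowpine=9 Ironridge=11 → close Hollowpine (overflow 4)
  9÷4 = 2 each, +1 to first 1
Round 4: Elkhorn=13 Fernhollow=19 Greywater=14 Ironridge=13 → close Fernhollow (overflow 5)
  19÷3 = 6 each, +1 to first 1
Round 5: Elkhorn=20 Greywater=20 Ironridge=19 → close Greywater (overflow 9)
  20÷2 = 10 each, +1 to first 0
Round 6: Elkhorn=30 Ironridge=29 → close Elkhorn (overflow 16)
  30÷1 = 30 each, +1 to first 0

Closure order: Briarlake, Juniper, Hollowpine, Fernhollow, Greywater, Elkhorn
Last habitat: Ironridge with 59 animals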